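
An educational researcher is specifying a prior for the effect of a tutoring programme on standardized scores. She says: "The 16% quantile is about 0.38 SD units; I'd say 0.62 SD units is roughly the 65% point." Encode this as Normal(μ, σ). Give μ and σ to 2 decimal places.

For Normal(μ,σ), the p-quantile is μ + z_p·σ. Here z_{0.16} = -0.9945, z_{0.65} = 0.3853.
So 0.38 = μ − 0.9945σ and 0.62 = μ + 0.3853σ.
Subtracting: σ = (0.62 − 0.38)/(0.3853 − (-0.9945)) = 0.17.
Then μ = 0.38 − (-0.9945)·0.17 = 0.55.

μ = 0.55, σ = 0.17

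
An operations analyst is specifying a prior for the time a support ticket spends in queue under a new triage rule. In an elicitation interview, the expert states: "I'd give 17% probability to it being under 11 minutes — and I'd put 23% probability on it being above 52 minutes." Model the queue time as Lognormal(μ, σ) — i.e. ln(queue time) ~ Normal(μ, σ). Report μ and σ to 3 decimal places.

If T ~ Lognormal(μ,σ) then ln T ~ Normal(μ,σ), so the p-quantile of ln T is μ + z_p·σ.
ln(11) = 2.398 and ln(52) = 3.951; z_{0.17} = -0.9542, z_{0.77} = 0.7388.
σ = (3.951 − 2.398)/(0.7388 − (-0.9542)) = 0.918.
μ = 2.398 − (-0.9542)·0.918 = 3.273.

μ ≈ 3.273, σ ≈ 0.918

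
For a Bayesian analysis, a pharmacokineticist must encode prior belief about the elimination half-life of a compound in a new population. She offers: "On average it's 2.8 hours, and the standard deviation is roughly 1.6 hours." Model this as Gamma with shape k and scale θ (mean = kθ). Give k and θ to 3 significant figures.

k ≈ 3.06, θ ≈ 0.914

For Gamma(k, scale θ): mean = kθ, variance = kθ², so CV = 1/√k.
CV = SD/mean = 1.6/2.8 = 0.5714, hence k = 1/CV² = 3.06.
Then θ = mean/k = 2.8/3.06 = 0.914.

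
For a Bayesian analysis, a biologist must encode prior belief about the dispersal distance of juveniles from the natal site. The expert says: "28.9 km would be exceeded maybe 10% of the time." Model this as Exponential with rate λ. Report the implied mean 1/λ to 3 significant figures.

mean ≈ 12.6 km

P(T > 28.9) = e^(−λ·28.9) = 0.1, so λ = −ln(0.1)/28.9 = 0.0797.
Mean = 1/λ = 12.6 km.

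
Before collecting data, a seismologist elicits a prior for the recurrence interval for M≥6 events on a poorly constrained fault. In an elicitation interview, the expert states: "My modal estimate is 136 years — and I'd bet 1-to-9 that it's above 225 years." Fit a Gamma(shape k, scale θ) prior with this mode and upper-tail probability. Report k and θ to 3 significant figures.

k ≈ 8.45, θ ≈ 18.3

Gamma(k,θ) with k>1 has mode (k−1)θ, so θ = 136/(k−1).
Need P(X < 225) = 0.9 with θ tied to k this way. Start at k = 2, θ = 136: P(X<225) ≈ 0.492.
Too low — raise k to concentrate. Iterating converges to k ≈ 8.45.
Then θ = 136/(8.45−1) ≈ 18.3.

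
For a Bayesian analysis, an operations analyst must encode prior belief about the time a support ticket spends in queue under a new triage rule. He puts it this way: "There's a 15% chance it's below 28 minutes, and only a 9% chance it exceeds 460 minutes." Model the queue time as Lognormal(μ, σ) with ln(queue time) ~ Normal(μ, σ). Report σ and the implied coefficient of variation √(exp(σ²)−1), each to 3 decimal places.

σ ≈ 1.177, CV ≈ 1.732

If T ~ Lognormal(μ,σ) then ln T ~ Normal(μ,σ), so the p-quantile of ln T is μ + z_p·σ.
ln(28) = 3.332 and ln(460) = 6.131; z_{0.15} = -1.036, z_{0.91} = 1.341.
σ = (6.131 − 3.332)/(1.341 − (-1.036)) = 1.177.
μ = 3.332 − (-1.036)·1.177 = 4.553.
CV = √(exp(σ²)−1) = √(exp(1.3864)−1) = 1.732.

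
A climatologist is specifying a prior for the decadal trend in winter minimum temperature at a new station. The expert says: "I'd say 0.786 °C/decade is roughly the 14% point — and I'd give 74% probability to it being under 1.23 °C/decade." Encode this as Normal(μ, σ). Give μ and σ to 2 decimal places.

μ = 1.06, σ = 0.26

The p-quantile of Normal(μ,σ) is μ + z_p·σ, with z_{0.14} = -1.08 and z_{0.74} = 0.6433.
Eliminate σ: μ = (z₂·x₁ − z₁·x₂)/(z₂ − z₁) = (0.6433·0.786 − (-1.08)·1.23)/1.724 = 1.06.
Then σ = (x₂ − x₁)/(z₂ − z₁) = (1.23 − 0.786)/1.724 = 0.26.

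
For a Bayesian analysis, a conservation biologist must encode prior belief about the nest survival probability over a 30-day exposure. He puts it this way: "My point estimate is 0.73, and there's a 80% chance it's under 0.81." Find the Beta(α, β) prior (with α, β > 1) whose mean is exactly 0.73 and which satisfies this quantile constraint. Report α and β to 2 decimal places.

With mean 0.73 fixed, write α = 0.73s, β = 0.27s where s = α+β.
Need P(θ < 0.81) = 0.8 under Beta(0.73s, 0.27s). Normal approximation: (q−m)/√(m(1−m)/s) ≈ z_{0.8} = 0.842, so s ≈ 0.73·0.27·(0.842)²/(0.81−0.73)² = 21.8.
At s = 21.8: P(θ<0.81) ≈ 0.795. Adjusting to match 0.8 gives s ≈ 22.60.
So α = 0.73·22.60 ≈ 16.50, β = 0.27·22.60 ≈ 6.10.

α ≈ 16.50, β ≈ 6.10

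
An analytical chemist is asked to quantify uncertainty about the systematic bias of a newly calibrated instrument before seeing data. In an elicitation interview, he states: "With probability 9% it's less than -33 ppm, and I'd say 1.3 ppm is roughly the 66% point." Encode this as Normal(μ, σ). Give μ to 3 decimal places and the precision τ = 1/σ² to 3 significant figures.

μ = -6.769, τ = 0.00261

The p-quantile of Normal(μ,σ) is μ + z_p·σ, with z_{0.09} = -1.341 and z_{0.66} = 0.4125.
Eliminate σ: μ = (z₂·x₁ − z₁·x₂)/(z₂ − z₁) = (0.4125·-33 − (-1.341)·1.3)/1.753 = -6.769.
Then σ = (x₂ − x₁)/(z₂ − z₁) = (1.3 − -33)/1.753 = 19.564.
Precision τ = 1/σ² = 1/19.56² = 0.00261.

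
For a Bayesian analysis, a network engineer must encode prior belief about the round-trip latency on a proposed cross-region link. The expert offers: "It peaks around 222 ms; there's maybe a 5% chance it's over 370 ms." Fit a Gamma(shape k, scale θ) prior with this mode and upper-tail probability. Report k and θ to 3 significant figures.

k ≈ 11.7, θ ≈ 20.7

Gamma(k,θ) with k>1 has mode (k−1)θ, so θ = 222/(k−1).
Need P(X < 370) = 0.95 with θ tied to k this way. Start at k = 2, θ = 222: P(X<370) ≈ 0.496.
Too low — raise k to concentrate. Iterating converges to k ≈ 11.7.
Then θ = 222/(11.7−1) ≈ 20.7.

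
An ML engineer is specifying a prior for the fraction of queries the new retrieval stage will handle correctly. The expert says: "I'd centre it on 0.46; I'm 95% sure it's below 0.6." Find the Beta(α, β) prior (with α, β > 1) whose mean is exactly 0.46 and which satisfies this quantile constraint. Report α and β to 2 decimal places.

With mean 0.46 fixed, write α = 0.46s, β = 0.54s where s = α+β.
Need P(θ < 0.6) = 0.95 under Beta(0.46s, 0.54s). Normal approximation: (q−m)/√(m(1−m)/s) ≈ z_{0.95} = 1.64, so s ≈ 0.46·0.54·(1.64)²/(0.6−0.46)² = 34.3.
At s = 34.3: P(θ<0.6) ≈ 0.951. Adjusting to match 0.95 gives s ≈ 34.08.
So α = 0.46·34.08 ≈ 15.68, β = 0.54·34.08 ≈ 18.40.

α ≈ 15.68, β ≈ 18.40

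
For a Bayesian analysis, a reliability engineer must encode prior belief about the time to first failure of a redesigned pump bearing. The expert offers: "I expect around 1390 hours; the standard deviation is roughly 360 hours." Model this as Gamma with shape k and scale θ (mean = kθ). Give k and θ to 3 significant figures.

k ≈ 14.9, θ ≈ 93.2

For Gamma(k, scale θ): mean = kθ, variance = kθ², so CV = 1/√k.
CV = SD/mean = 360/1390 = 0.259, hence k = 1/CV² = 14.9.
Then θ = mean/k = 1390/14.9 = 93.2.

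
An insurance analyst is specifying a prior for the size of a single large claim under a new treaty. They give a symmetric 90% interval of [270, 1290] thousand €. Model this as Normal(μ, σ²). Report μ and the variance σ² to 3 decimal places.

A symmetric 90% interval runs μ ± z·σ with z = 1.645.
Half-width = 510, so σ = 510/1.645 = 310.0580 and σ² = 96135.954.
μ is the interval midpoint, 780.000.

μ = 780.000, σ² = 96135.954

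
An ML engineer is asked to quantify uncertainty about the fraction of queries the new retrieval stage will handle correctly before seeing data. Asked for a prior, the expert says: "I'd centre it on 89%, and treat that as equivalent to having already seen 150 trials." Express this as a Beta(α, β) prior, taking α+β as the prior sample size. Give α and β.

Under the effective-sample-size interpretation, Beta(α, β) has prior mean α/(α+β) and prior sample size α+β.
So α+β = 150 and α/(α+β) = 0.89, giving α = 0.89·150 = 133.5 and β = 150 − 133.5 = 16.5.

α = 133.5, β = 16.5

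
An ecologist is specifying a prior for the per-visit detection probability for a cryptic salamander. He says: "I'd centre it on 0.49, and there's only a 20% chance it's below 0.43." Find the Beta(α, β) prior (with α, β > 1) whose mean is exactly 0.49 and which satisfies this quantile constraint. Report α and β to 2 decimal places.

With mean 0.49 fixed, write α = 0.49s, β = 0.51s where s = α+β.
Need P(θ < 0.43) = 0.2 under Beta(0.49s, 0.51s). Normal approximation: (q−m)/√(m(1−m)/s) ≈ z_{0.2} = -0.842, so s ≈ 0.49·0.51·(-0.842)²/(0.43−0.49)² = 49.2.
At s = 49.2: P(θ<0.43) ≈ 0.200. Adjusting to match 0.2 gives s ≈ 49.37.
So α = 0.49·49.37 ≈ 24.19, β = 0.51·49.37 ≈ 25.18.

α ≈ 24.19, β ≈ 25.18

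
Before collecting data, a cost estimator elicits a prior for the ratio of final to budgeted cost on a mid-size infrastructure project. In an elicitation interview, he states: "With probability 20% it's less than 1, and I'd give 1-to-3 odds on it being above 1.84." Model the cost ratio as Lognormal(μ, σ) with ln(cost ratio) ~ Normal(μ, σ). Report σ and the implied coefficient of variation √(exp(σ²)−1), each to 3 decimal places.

σ ≈ 0.402, CV ≈ 0.419

If T ~ Lognormal(μ,σ) then ln T ~ Normal(μ,σ), so the p-quantile of ln T is μ + z_p·σ.
ln(1) = 0 and ln(1.84) = 0.6098; z_{0.2} = -0.8416, z_{0.75} = 0.6745.
σ = (0.6098 − 0)/(0.6745 − (-0.8416)) = 0.402.
μ = 0 − (-0.8416)·0.402 = 0.338.
CV = √(exp(σ²)−1) = √(exp(0.1618)−1) = 0.419.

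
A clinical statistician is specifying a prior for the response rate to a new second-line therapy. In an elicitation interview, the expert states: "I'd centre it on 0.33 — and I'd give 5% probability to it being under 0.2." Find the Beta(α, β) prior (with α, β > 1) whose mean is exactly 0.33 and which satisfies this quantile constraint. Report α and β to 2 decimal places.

α ≈ 10.29, β ≈ 20.90

With mean 0.33 fixed, write α = 0.33s, β = 0.67s where s = α+β.
Need P(θ < 0.2) = 0.05 under Beta(0.33s, 0.67s). Normal approximation: (q−m)/√(m(1−m)/s) ≈ z_{0.05} = -1.64, so s ≈ 0.33·0.67·(-1.64)²/(0.2−0.33)² = 35.4.
At s = 35.4: P(θ<0.2) ≈ 0.039. Adjusting to match 0.05 gives s ≈ 31.20.
So α = 0.33·31.20 ≈ 10.29, β = 0.67·31.20 ≈ 20.90.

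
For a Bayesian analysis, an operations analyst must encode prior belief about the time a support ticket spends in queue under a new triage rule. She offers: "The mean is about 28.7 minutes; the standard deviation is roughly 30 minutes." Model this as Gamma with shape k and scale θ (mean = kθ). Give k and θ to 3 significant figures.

k ≈ 0.915, θ ≈ 31.4

For Gamma(k, scale θ): mean = kθ, variance = kθ², so CV = 1/√k.
CV = SD/mean = 30/28.7 = 1.045, hence k = 1/CV² = 0.915.
Then θ = mean/k = 28.7/0.915 = 31.4.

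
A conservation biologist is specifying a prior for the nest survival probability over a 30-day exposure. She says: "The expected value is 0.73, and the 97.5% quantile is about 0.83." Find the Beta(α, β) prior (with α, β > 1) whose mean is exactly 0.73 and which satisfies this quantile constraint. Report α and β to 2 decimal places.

α ≈ 47.35, β ≈ 17.51

With mean 0.73 fixed, write α = 0.73s, β = 0.27s where s = α+β.
Need P(θ < 0.83) = 0.975 under Beta(0.73s, 0.27s). Normal approximation: (q−m)/√(m(1−m)/s) ≈ z_{0.975} = 1.96, so s ≈ 0.73·0.27·(1.96)²/(0.83−0.73)² = 75.7.
At s = 75.7: P(θ<0.83) ≈ 0.983. Adjusting to match 0.975 gives s ≈ 64.86.
So α = 0.73·64.86 ≈ 47.35, β = 0.27·64.86 ≈ 17.51.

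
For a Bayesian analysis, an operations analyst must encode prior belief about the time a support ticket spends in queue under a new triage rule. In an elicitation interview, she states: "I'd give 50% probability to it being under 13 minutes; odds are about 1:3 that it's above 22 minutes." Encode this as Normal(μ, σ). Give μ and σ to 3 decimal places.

μ = 13.000, σ = 13.343

For Normal(μ,σ), the p-quantile is μ + z_p·σ. Here z_{0.5} = 0, z_{0.75} = 0.6745.
So 13 = μ + 0σ and 22 = μ + 0.6745σ.
Subtracting: σ = (22 − 13)/(0.6745 − (0)) = 13.343.
Then μ = 13 − (0)·13.343 = 13.000.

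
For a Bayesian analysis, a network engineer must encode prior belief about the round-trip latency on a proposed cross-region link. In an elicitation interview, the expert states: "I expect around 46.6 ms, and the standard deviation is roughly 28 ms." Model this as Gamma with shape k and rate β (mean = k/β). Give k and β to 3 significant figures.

For Gamma(k, rate β): mean = k/β, variance = k/β², so CV = 1/√k.
CV = SD/mean = 28/46.6 = 0.6009, hence k = 1/CV² = 2.77.
Then β = k/mean = 2.77/46.6 = 0.0594.

k ≈ 2.77, β ≈ 0.0594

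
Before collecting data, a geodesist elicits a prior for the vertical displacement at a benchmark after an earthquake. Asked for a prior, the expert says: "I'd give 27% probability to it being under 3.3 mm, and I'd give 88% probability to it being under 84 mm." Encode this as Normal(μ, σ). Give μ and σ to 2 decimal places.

The p-quantile of Normal(μ,σ) is μ + z_p·σ, with z_{0.27} = -0.6128 and z_{0.88} = 1.175.
Eliminate σ: μ = (z₂·x₁ − z₁·x₂)/(z₂ − z₁) = (1.175·3.3 − (-0.6128)·84)/1.788 = 30.96.
Then σ = (x₂ − x₁)/(z₂ − z₁) = (84 − 3.3)/1.788 = 45.14.

μ = 30.96, σ = 45.14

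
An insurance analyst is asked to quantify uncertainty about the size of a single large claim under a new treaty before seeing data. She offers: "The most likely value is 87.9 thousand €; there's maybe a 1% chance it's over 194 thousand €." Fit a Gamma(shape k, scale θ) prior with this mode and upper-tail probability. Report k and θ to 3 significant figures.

k ≈ 8.69, θ ≈ 11.4

Gamma(k,θ) with k>1 has mode (k−1)θ, so θ = 87.9/(k−1).
Need P(X < 194) = 0.99 with θ tied to k this way. Start at k = 2, θ = 87.9: P(X<194) ≈ 0.647.
Too low — raise k to concentrate. Iterating converges to k ≈ 8.69.
Then θ = 87.9/(8.69−1) ≈ 11.4.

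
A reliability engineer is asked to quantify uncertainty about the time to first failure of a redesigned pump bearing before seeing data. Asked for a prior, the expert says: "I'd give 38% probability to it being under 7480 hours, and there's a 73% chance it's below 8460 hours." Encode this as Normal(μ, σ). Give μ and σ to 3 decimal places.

μ = 7806.008, σ = 1067.197

For Normal(μ,σ), the p-quantile is μ + z_p·σ. Here z_{0.38} = -0.3055, z_{0.73} = 0.6128.
So 7480 = μ − 0.3055σ and 8460 = μ + 0.6128σ.
Subtracting: σ = (8460 − 7480)/(0.6128 − (-0.3055)) = 1067.197.
Then μ = 7480 − (-0.3055)·1067.197 = 7806.008.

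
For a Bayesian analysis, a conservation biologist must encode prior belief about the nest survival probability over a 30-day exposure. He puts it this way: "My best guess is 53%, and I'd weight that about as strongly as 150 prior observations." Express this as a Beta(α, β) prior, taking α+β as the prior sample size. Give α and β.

α = 79.5, β = 70.5

Under the effective-sample-size interpretation, Beta(α, β) has prior mean α/(α+β) and prior sample size α+β.
So α+β = 150 and α/(α+β) = 0.53, giving α = 0.53·150 = 79.5 and β = 150 − 79.5 = 70.5.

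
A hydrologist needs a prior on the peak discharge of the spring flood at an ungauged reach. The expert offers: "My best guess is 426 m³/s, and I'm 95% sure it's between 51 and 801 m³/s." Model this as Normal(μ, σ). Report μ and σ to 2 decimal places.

A symmetric 95% interval runs μ ± z·σ with z = 1.96.
Half-width = 375, so σ = 375/1.96 = 191.33.
μ is the stated best guess, 426.00.

μ = 426.00, σ = 191.33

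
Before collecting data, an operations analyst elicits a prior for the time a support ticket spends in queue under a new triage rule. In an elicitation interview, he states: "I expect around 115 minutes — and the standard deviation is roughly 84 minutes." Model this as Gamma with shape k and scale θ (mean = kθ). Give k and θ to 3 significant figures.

For Gamma(k, scale θ): mean = kθ, variance = kθ², so CV = 1/√k.
CV = SD/mean = 84/115 = 0.7304, hence k = 1/CV² = 1.87.
Then θ = mean/k = 115/1.87 = 61.4.

k ≈ 1.87, θ ≈ 61.4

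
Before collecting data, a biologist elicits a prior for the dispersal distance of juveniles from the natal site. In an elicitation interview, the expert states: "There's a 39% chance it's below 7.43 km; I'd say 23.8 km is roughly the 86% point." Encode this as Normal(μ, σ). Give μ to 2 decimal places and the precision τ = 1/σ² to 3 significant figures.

For Normal(μ,σ), the p-quantile is μ + z_p·σ. Here z_{0.39} = -0.2793, z_{0.86} = 1.08.
So 7.43 = μ − 0.2793σ and 23.8 = μ + 1.08σ.
Subtracting: σ = (23.8 − 7.43)/(1.08 − (-0.2793)) = 12.04.
Then μ = 7.43 − (-0.2793)·12.04 = 10.79.
Precision τ = 1/σ² = 1/12.04² = 0.0069.

μ = 10.79, τ = 0.0069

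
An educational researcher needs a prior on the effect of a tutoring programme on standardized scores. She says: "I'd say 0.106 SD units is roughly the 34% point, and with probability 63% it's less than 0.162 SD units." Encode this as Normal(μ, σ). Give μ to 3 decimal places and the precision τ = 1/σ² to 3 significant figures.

The p-quantile of Normal(μ,σ) is μ + z_p·σ, with z_{0.34} = -0.4125 and z_{0.63} = 0.3319.
Eliminate σ: μ = (z₂·x₁ − z₁·x₂)/(z₂ − z₁) = (0.3319·0.106 − (-0.4125)·0.162)/0.7443 = 0.137.
Then σ = (x₂ − x₁)/(z₂ − z₁) = (0.162 − 0.106)/0.7443 = 0.075.
Precision τ = 1/σ² = 1/0.07524² = 177.

μ = 0.137, τ = 177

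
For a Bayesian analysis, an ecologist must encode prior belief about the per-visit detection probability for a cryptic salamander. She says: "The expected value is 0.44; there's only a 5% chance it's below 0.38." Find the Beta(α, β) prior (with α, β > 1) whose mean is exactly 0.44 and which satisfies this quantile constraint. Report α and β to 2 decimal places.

With mean 0.44 fixed, write α = 0.44s, β = 0.56s where s = α+β.
Need P(θ < 0.38) = 0.05 under Beta(0.44s, 0.56s). Normal approximation: (q−m)/√(m(1−m)/s) ≈ z_{0.05} = -1.64, so s ≈ 0.44·0.56·(-1.64)²/(0.38−0.44)² = 185.2.
At s = 185.2: P(θ<0.38) ≈ 0.049. Adjusting to match 0.05 gives s ≈ 182.01.
So α = 0.44·182.01 ≈ 80.08, β = 0.56·182.01 ≈ 101.93.

α ≈ 80.08, β ≈ 101.93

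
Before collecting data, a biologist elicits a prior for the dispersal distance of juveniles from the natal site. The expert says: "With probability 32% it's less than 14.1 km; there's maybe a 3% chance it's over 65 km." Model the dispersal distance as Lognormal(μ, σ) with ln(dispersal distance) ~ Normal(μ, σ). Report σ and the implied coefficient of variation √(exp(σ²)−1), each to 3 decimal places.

σ ≈ 0.651, CV ≈ 0.726

If T ~ Lognormal(μ,σ) then ln T ~ Normal(μ,σ), so the p-quantile of ln T is μ + z_p·σ.
ln(14.1) = 2.646 and ln(65) = 4.174; z_{0.32} = -0.4677, z_{0.97} = 1.881.
σ = (4.174 − 2.646)/(1.881 − (-0.4677)) = 0.651.
μ = 2.646 − (-0.4677)·0.651 = 2.951.
CV = √(exp(σ²)−1) = √(exp(0.4234)−1) = 0.726.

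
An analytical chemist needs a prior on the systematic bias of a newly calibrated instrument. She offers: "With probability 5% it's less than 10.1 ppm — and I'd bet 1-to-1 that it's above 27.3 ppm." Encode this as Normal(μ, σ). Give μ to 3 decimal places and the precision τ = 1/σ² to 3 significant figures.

The p-quantile of Normal(μ,σ) is μ + z_p·σ, with z_{0.05} = -1.645 and z_{0.5} = 0.
Eliminate σ: μ = (z₂·x₁ − z₁·x₂)/(z₂ − z₁) = (0·10.1 − (-1.645)·27.3)/1.645 = 27.300.
Then σ = (x₂ − x₁)/(z₂ − z₁) = (27.3 − 10.1)/1.645 = 10.457.
Precision τ = 1/σ² = 1/10.46² = 0.00915.

μ = 27.300, τ = 0.00915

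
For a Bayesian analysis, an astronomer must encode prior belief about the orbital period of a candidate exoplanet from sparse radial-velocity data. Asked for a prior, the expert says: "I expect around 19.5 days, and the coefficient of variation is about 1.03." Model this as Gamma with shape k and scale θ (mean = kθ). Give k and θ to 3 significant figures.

k ≈ 0.943, θ ≈ 20.7

For Gamma(k, scale θ): mean = kθ, variance = kθ², so CV = 1/√k.
CV = 1.03, hence k = 1/CV² = 0.943.
Then θ = mean/k = 19.5/0.943 = 20.7.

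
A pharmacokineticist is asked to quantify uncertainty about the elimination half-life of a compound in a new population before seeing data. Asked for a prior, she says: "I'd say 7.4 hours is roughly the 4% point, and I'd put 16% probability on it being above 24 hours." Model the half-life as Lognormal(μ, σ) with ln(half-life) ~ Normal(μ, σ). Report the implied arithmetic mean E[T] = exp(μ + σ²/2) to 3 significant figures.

If T ~ Lognormal(μ,σ) then ln T ~ Normal(μ,σ), so the p-quantile of ln T is μ + z_p·σ.
ln(7.4) = 2.001 and ln(24) = 3.178; z_{0.04} = -1.751, z_{0.84} = 0.9945.
σ = (3.178 − 2.001)/(0.9945 − (-1.751)) = 0.429.
μ = 2.001 − (-1.751)·0.429 = 2.752.
E[T] = exp(μ + σ²/2) = exp(2.752 + 0.0918) = 17.2 hours.

E[T] ≈ 17.2 hours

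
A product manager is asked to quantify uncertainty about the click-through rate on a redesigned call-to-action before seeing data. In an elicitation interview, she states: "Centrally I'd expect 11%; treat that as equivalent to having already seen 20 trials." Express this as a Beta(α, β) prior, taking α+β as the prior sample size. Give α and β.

α = 2.2, β = 17.8

Under the effective-sample-size interpretation, Beta(α, β) has prior mean α/(α+β) and prior sample size α+β.
So α+β = 20 and α/(α+β) = 0.11, giving α = 0.11·20 = 2.2 and β = 20 − 2.2 = 17.8.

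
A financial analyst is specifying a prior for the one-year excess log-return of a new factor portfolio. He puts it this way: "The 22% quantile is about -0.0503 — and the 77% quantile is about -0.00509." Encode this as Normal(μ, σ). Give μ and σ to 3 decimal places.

The p-quantile of Normal(μ,σ) is μ + z_p·σ, with z_{0.22} = -0.7722 and z_{0.77} = 0.7388.
Eliminate σ: μ = (z₂·x₁ − z₁·x₂)/(z₂ − z₁) = (0.7388·-0.0503 − (-0.7722)·-0.00509)/1.511 = -0.027.
Then σ = (x₂ − x₁)/(z₂ − z₁) = (-0.00509 − -0.0503)/1.511 = 0.030.

μ = -0.027, σ = 0.030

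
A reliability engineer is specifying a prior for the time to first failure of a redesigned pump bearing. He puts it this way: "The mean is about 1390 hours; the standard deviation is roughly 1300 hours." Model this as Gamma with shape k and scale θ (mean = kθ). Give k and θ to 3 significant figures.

k ≈ 1.14, θ ≈ 1220

For Gamma(k, scale θ): mean = kθ, variance = kθ², so CV = 1/√k.
CV = SD/mean = 1300/1390 = 0.9353, hence k = 1/CV² = 1.14.
Then θ = mean/k = 1390/1.14 = 1220.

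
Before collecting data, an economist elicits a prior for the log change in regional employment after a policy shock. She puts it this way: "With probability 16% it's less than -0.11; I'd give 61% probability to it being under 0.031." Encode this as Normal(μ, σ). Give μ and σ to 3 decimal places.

μ = 0.000, σ = 0.111

The p-quantile of Normal(μ,σ) is μ + z_p·σ, with z_{0.16} = -0.9945 and z_{0.61} = 0.2793.
Eliminate σ: μ = (z₂·x₁ − z₁·x₂)/(z₂ − z₁) = (0.2793·-0.11 − (-0.9945)·0.031)/1.274 = 0.000.
Then σ = (x₂ − x₁)/(z₂ − z₁) = (0.031 − -0.11)/1.274 = 0.111.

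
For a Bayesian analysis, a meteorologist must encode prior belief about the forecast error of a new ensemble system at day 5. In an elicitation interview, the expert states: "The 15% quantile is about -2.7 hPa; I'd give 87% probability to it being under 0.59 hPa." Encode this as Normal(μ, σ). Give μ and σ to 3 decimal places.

For Normal(μ,σ), the p-quantile is μ + z_p·σ. Here z_{0.15} = -1.036, z_{0.87} = 1.126.
So -2.7 = μ − 1.036σ and 0.59 = μ + 1.126σ.
Subtracting: σ = (0.59 − -2.7)/(1.126 − (-1.036)) = 1.521.
Then μ = -2.7 − (-1.036)·1.521 = -1.123.

μ = -1.123, σ = 1.521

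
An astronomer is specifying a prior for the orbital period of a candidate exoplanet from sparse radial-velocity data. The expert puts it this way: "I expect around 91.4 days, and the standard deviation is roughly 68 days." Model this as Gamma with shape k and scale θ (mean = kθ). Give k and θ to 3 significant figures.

k ≈ 1.81, θ ≈ 50.6

For Gamma(k, scale θ): mean = kθ, variance = kθ², so CV = 1/√k.
CV = SD/mean = 68/91.4 = 0.744, hence k = 1/CV² = 1.81.
Then θ = mean/k = 91.4/1.81 = 50.6.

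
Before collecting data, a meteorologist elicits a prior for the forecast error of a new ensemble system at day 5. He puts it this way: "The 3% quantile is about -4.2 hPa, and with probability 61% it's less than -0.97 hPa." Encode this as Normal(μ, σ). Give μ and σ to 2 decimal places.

For Normal(μ,σ), the p-quantile is μ + z_p·σ. Here z_{0.03} = -1.881, z_{0.61} = 0.2793.
So -4.2 = μ − 1.881σ and -0.97 = μ + 0.2793σ.
Subtracting: σ = (-0.97 − -4.2)/(0.2793 − (-1.881)) = 1.50.
Then μ = -4.2 − (-1.881)·1.50 = -1.39.

μ = -1.39, σ = 1.50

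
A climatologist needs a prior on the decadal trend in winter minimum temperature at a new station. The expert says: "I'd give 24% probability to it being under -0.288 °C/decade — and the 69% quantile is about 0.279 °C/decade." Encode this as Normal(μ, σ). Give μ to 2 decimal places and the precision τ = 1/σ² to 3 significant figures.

For Normal(μ,σ), the p-quantile is μ + z_p·σ. Here z_{0.24} = -0.7063, z_{0.69} = 0.4959.
So -0.288 = μ − 0.7063σ and 0.279 = μ + 0.4959σ.
Subtracting: σ = (0.279 − -0.288)/(0.4959 − (-0.7063)) = 0.47.
Then μ = -0.288 − (-0.7063)·0.47 = 0.05.
Precision τ = 1/σ² = 1/0.4717² = 4.5.

μ = 0.05, τ = 4.5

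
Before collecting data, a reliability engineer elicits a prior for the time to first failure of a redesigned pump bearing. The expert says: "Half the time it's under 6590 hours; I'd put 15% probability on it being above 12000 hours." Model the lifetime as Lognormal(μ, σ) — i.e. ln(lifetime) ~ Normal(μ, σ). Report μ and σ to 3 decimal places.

μ ≈ 8.793, σ ≈ 0.578

If T ~ Lognormal(μ,σ) then ln T ~ Normal(μ,σ), so the p-quantile of ln T is μ + z_p·σ.
ln(6590) = 8.793 and ln(12000) = 9.393; z_{0.5} = 0, z_{0.85} = 1.036.
σ = (9.393 − 8.793)/(1.036 − (0)) = 0.578.
μ = 8.793 − (0)·0.578 = 8.793.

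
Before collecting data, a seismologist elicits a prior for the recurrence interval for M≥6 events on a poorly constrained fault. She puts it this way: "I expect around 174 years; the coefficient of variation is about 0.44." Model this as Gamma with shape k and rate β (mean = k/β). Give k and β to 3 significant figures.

For Gamma(k, rate β): mean = k/β, variance = k/β², so CV = 1/√k.
CV = 0.44, hence k = 1/CV² = 5.17.
Then β = k/mean = 5.17/174 = 0.0297.

k ≈ 5.17, β ≈ 0.0297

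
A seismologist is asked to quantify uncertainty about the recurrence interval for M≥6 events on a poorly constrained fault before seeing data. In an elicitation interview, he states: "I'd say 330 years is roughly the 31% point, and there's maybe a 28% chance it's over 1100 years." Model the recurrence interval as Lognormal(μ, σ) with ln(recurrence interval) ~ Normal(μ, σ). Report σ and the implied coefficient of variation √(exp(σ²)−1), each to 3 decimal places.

If T ~ Lognormal(μ,σ) then ln T ~ Normal(μ,σ), so the p-quantile of ln T is μ + z_p·σ.
ln(330) = 5.799 and ln(1100) = 7.003; z_{0.31} = -0.4959, z_{0.72} = 0.5828.
σ = (7.003 − 5.799)/(0.5828 − (-0.4959)) = 1.116.
μ = 5.799 − (-0.4959)·1.116 = 6.353.
CV = √(exp(σ²)−1) = √(exp(1.2458)−1) = 1.573.

σ ≈ 1.116, CV ≈ 1.573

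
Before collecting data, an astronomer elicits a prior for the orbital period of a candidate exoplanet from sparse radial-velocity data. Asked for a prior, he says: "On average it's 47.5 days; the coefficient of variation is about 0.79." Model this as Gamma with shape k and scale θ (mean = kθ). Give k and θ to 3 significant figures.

For Gamma(k, scale θ): mean = kθ, variance = kθ², so CV = 1/√k.
CV = 0.79, hence k = 1/CV² = 1.6.
Then θ = mean/k = 47.5/1.6 = 29.6.

k ≈ 1.6, θ ≈ 29.6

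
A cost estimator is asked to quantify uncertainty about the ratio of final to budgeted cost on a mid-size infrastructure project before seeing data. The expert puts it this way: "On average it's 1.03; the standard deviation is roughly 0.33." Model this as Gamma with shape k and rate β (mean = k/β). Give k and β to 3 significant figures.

k ≈ 9.74, β ≈ 9.46

For Gamma(k, rate β): mean = k/β, variance = k/β², so CV = 1/√k.
CV = SD/mean = 0.33/1.03 = 0.3204, hence k = 1/CV² = 9.74.
Then β = k/mean = 9.74/1.03 = 9.46.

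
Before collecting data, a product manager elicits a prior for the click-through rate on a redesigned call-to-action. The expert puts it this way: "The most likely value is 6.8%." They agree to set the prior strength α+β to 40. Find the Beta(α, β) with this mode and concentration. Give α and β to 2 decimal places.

α = 3.58, β = 36.42

For α,β > 1 the Beta mode is (α−1)/(α+β−2). With α+β = 40, the mode is (α−1)/38.
Set (α−1)/38 = 0.068 → α = 1 + 0.068·38 = 3.58.
β = 40 − α = 36.42.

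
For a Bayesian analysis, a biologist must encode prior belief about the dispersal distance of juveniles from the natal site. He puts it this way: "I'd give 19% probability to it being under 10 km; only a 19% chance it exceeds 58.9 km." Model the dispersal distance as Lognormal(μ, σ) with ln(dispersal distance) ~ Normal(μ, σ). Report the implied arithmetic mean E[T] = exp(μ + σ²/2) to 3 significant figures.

E[T] ≈ 40.4 km

If T ~ Lognormal(μ,σ) then ln T ~ Normal(μ,σ), so the p-quantile of ln T is μ + z_p·σ.
ln(10) = 2.303 and ln(58.9) = 4.076; z_{0.19} = -0.8779, z_{0.81} = 0.8779.
σ = (4.076 − 2.303)/(0.8779 − (-0.8779)) = 1.010.
μ = 2.303 − (-0.8779)·1.010 = 3.189.
E[T] = exp(μ + σ²/2) = exp(3.189 + 0.5100) = 40.4 km.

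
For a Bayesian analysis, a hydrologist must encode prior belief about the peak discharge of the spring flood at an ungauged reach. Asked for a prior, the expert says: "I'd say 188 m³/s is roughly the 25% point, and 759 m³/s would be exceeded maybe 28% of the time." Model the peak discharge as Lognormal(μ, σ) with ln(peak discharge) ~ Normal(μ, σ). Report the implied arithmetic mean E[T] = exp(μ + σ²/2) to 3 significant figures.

If T ~ Lognormal(μ,σ) then ln T ~ Normal(μ,σ), so the p-quantile of ln T is μ + z_p·σ.
ln(188) = 5.236 and ln(759) = 6.632; z_{0.25} = -0.6745, z_{0.72} = 0.5828.
σ = (6.632 − 5.236)/(0.5828 − (-0.6745)) = 1.110.
μ = 5.236 − (-0.6745)·1.110 = 5.985.
E[T] = exp(μ + σ²/2) = exp(5.985 + 0.6160) = 736 m³/s.

E[T] ≈ 736 m³/s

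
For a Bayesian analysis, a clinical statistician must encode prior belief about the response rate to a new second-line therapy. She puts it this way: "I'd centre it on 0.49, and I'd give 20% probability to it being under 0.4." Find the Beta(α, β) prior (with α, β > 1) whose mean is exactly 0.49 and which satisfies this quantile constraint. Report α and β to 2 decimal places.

α ≈ 10.79, β ≈ 11.24

With mean 0.49 fixed, write α = 0.49s, β = 0.51s where s = α+β.
Need P(θ < 0.4) = 0.2 under Beta(0.49s, 0.51s). Normal approximation: (q−m)/√(m(1−m)/s) ≈ z_{0.2} = -0.842, so s ≈ 0.49·0.51·(-0.842)²/(0.4−0.49)² = 21.9.
At s = 21.9: P(θ<0.4) ≈ 0.201. Adjusting to match 0.2 gives s ≈ 22.03.
So α = 0.49·22.03 ≈ 10.79, β = 0.51·22.03 ≈ 11.24.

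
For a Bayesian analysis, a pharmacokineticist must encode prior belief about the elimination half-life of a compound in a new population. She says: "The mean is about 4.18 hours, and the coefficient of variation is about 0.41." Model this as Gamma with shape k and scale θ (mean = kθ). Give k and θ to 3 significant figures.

For Gamma(k, scale θ): mean = kθ, variance = kθ², so CV = 1/√k.
CV = 0.41, hence k = 1/CV² = 5.95.
Then θ = mean/k = 4.18/5.95 = 0.703.

k ≈ 5.95, θ ≈ 0.703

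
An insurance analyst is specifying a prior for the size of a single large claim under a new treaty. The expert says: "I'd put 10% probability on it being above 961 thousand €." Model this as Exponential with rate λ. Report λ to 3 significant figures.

λ ≈ 0.0024

P(T > 961.0) = e^(−λ·961.0) = 0.1, so λ = −ln(0.1)/961.0 = 0.0024.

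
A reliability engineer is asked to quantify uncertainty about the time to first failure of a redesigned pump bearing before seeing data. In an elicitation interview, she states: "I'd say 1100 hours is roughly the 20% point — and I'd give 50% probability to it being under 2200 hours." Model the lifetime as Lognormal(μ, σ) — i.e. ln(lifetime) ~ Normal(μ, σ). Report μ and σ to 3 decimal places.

μ ≈ 7.696, σ ≈ 0.824

If T ~ Lognormal(μ,σ) then ln T ~ Normal(μ,σ), so the p-quantile of ln T is μ + z_p·σ.
ln(1100) = 7.003 and ln(2200) = 7.696; z_{0.2} = -0.8416, z_{0.5} = 0.
σ = (7.696 − 7.003)/(0 − (-0.8416)) = 0.824.
μ = 7.003 − (-0.8416)·0.824 = 7.696.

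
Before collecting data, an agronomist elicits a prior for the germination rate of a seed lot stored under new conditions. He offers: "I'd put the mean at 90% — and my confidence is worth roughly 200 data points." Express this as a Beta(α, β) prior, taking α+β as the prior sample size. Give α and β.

Under the effective-sample-size interpretation, Beta(α, β) has prior mean α/(α+β) and prior sample size α+β.
So α+β = 200 and α/(α+β) = 0.9, giving α = 0.9·200 = 180 and β = 200 − 180 = 20.

α = 180, β = 20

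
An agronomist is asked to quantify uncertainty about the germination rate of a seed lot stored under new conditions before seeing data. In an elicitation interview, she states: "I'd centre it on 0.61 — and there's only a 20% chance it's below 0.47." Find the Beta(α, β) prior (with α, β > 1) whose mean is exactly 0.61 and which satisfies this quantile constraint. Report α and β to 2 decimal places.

α ≈ 5.12, β ≈ 3.27

With mean 0.61 fixed, write α = 0.61s, β = 0.39s where s = α+β.
Need P(θ < 0.47) = 0.2 under Beta(0.61s, 0.39s). Normal approximation: (q−m)/√(m(1−m)/s) ≈ z_{0.2} = -0.842, so s ≈ 0.61·0.39·(-0.842)²/(0.47−0.61)² = 8.6.
At s = 8.6: P(θ<0.47) ≈ 0.197. Adjusting to match 0.2 gives s ≈ 8.39.
So α = 0.61·8.39 ≈ 5.12, β = 0.39·8.39 ≈ 3.27.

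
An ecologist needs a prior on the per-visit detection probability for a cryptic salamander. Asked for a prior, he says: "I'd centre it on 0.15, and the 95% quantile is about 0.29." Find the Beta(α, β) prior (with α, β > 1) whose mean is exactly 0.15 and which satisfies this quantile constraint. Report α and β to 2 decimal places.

With mean 0.15 fixed, write α = 0.15s, β = 0.85s where s = α+β.
Need P(θ < 0.29) = 0.95 under Beta(0.15s, 0.85s). Normal approximation: (q−m)/√(m(1−m)/s) ≈ z_{0.95} = 1.64, so s ≈ 0.15·0.85·(1.64)²/(0.29−0.15)² = 17.6.
At s = 17.6: P(θ<0.29) ≈ 0.934. Adjusting to match 0.95 gives s ≈ 21.59.
So α = 0.15·21.59 ≈ 3.24, β = 0.85·21.59 ≈ 18.35.

α ≈ 3.24, β ≈ 18.35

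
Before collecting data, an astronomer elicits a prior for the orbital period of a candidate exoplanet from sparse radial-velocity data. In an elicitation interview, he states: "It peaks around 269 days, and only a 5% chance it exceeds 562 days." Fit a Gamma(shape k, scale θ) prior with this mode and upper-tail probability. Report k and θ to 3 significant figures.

k ≈ 6.09, θ ≈ 52.9

Gamma(k,θ) with k>1 has mode (k−1)θ, so θ = 269/(k−1).
Need P(X < 562) = 0.95 with θ tied to k this way. Start at k = 2, θ = 269: P(X<562) ≈ 0.618.
Too low — raise k to concentrate. Iterating converges to k ≈ 6.09.
Then θ = 269/(6.09−1) ≈ 52.9.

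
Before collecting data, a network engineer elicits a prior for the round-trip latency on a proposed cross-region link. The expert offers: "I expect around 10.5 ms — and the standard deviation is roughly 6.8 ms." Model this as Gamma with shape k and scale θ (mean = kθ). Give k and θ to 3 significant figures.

k ≈ 2.38, θ ≈ 4.4

For Gamma(k, scale θ): mean = kθ, variance = kθ², so CV = 1/√k.
CV = SD/mean = 6.8/10.5 = 0.6476, hence k = 1/CV² = 2.38.
Then θ = mean/k = 10.5/2.38 = 4.4.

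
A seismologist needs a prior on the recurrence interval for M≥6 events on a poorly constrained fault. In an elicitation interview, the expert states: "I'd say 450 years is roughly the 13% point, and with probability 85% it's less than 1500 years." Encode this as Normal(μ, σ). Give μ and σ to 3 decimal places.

μ = 996.836, σ = 485.476

The p-quantile of Normal(μ,σ) is μ + z_p·σ, with z_{0.13} = -1.126 and z_{0.85} = 1.036.
Eliminate σ: μ = (z₂·x₁ − z₁·x₂)/(z₂ − z₁) = (1.036·450 − (-1.126)·1500)/2.163 = 996.836.
Then σ = (x₂ − x₁)/(z₂ − z₁) = (1500 − 450)/2.163 = 485.476.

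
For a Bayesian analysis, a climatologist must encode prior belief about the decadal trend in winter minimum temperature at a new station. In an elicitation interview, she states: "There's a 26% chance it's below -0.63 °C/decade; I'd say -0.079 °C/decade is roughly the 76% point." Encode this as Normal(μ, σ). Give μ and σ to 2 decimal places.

μ = -0.37, σ = 0.41

The p-quantile of Normal(μ,σ) is μ + z_p·σ, with z_{0.26} = -0.6433 and z_{0.76} = 0.7063.
Eliminate σ: μ = (z₂·x₁ − z₁·x₂)/(z₂ − z₁) = (0.7063·-0.63 − (-0.6433)·-0.079)/1.35 = -0.37.
Then σ = (x₂ − x₁)/(z₂ − z₁) = (-0.079 − -0.63)/1.35 = 0.41.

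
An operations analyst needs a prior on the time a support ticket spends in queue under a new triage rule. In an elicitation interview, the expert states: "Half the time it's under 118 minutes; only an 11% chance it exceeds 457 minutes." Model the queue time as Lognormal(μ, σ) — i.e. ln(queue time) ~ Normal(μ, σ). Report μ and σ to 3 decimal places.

If T ~ Lognormal(μ,σ) then ln T ~ Normal(μ,σ), so the p-quantile of ln T is μ + z_p·σ.
ln(118) = 4.771 and ln(457) = 6.125; z_{0.5} = 0, z_{0.89} = 1.227.
σ = (6.125 − 4.771)/(1.227 − (0)) = 1.104.
μ = 4.771 − (0)·1.104 = 4.771.

μ ≈ 4.771, σ ≈ 1.104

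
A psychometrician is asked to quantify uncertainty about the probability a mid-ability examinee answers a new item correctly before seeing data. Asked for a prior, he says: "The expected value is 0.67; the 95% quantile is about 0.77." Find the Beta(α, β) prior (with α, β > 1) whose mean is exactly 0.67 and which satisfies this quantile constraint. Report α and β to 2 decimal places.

With mean 0.67 fixed, write α = 0.67s, β = 0.33s where s = α+β.
Need P(θ < 0.77) = 0.95 under Beta(0.67s, 0.33s). Normal approximation: (q−m)/√(m(1−m)/s) ≈ z_{0.95} = 1.64, so s ≈ 0.67·0.33·(1.64)²/(0.77−0.67)² = 59.8.
At s = 59.8: P(θ<0.77) ≈ 0.958. Adjusting to match 0.95 gives s ≈ 54.78.
So α = 0.67·54.78 ≈ 36.70, β = 0.33·54.78 ≈ 18.08.

α ≈ 36.70, β ≈ 18.08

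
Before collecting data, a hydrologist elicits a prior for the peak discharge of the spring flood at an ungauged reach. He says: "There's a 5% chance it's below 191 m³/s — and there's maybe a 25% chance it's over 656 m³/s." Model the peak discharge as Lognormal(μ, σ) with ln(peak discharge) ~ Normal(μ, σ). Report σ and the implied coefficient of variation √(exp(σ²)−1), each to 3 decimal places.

If T ~ Lognormal(μ,σ) then ln T ~ Normal(μ,σ), so the p-quantile of ln T is μ + z_p·σ.
ln(191) = 5.252 and ln(656) = 6.486; z_{0.05} = -1.645, z_{0.75} = 0.6745.
σ = (6.486 − 5.252)/(0.6745 − (-1.645)) = 0.532.
μ = 5.252 − (-1.645)·0.532 = 6.127.
CV = √(exp(σ²)−1) = √(exp(0.2830)−1) = 0.572.

σ ≈ 0.532, CV ≈ 0.572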